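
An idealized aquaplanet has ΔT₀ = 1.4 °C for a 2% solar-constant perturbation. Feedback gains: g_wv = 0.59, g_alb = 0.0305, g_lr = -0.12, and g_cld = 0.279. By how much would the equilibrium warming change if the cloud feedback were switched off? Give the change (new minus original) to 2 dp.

Original: g = 0.7795, ΔT = 1.4/(1−0.7795) = 6.3492 °C.
Without cloud: g' = 0.5005, ΔT' = 1.4/(1−0.5005) = 2.8028 °C.
Change = 2.8028 − 6.3492 = -3.55 °C.

-3.55 °C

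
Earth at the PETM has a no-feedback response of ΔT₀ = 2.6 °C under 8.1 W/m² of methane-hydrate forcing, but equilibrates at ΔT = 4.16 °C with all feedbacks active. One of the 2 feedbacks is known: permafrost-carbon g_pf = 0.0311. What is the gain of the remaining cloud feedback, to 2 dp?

Amplification A = ΔT/ΔT₀ = 4.16/2.6 = 1.6.
Total gain g = 1 − 1/A = 1 − 1/1.6 = 0.375.
The known gain is 0.0311.
g_cld = 0.375 − 0.0311 = 0.34.

0.34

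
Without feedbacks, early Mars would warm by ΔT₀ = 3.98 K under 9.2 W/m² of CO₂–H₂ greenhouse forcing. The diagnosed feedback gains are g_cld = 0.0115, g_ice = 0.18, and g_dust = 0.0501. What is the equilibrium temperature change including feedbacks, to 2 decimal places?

5.25 K

Total gain g = 0.0115 + 0.18 + 0.0501 = 0.2416.
Amplification A = 1/(1 − 0.2416) = 1.319.
ΔT = 3.98 × 1.319 = 5.25 K.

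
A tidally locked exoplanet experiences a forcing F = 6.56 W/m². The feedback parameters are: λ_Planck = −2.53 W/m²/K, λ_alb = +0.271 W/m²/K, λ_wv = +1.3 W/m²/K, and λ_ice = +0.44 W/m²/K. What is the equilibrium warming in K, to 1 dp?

12.6 K

Net feedback parameter λ = (−2.53) + (+0.271) + (+1.3) + (+0.44) = -0.519 W/m²/K.
ΔT = −F/λ = −6.56/(-0.519) = 12.6 K.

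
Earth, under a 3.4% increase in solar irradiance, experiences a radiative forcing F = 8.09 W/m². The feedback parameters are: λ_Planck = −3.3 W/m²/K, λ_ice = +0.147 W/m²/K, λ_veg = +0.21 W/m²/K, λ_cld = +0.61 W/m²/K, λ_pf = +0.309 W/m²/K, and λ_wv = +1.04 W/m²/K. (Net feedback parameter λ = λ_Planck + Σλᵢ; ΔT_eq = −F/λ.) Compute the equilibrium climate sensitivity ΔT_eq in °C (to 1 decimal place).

Net feedback parameter λ = (−3.3) + (+0.147) + (+0.21) + (+0.61) + (+0.309) + (+1.04) = -0.984 W/m²/K.
ΔT = −F/λ = −8.09/(-0.984) = 8.2 °C.

8.2 °C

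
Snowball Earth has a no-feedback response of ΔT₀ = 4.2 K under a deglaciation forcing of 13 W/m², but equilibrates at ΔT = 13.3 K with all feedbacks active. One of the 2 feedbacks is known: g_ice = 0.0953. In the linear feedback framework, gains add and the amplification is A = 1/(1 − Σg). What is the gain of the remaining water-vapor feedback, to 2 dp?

0.59

Amplification A = ΔT/ΔT₀ = 13.3/4.2 = 3.167.
Total gain g = 1 − 1/A = 1 − 1/3.167 = 0.6842.
The known gain is 0.0953.
g_wv = 0.6842 − 0.0953 = 0.59.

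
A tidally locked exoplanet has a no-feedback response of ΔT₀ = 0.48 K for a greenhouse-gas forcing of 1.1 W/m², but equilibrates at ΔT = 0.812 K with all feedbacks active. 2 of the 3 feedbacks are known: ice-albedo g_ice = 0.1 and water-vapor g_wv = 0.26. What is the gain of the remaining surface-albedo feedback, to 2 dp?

Amplification A = ΔT/ΔT₀ = 0.812/0.48 = 1.692.
Total gain g = 1 − 1/A = 1 − 1/1.692 = 0.409.
Known gains sum to 0.1 + 0.26 = 0.36.
g_alb = 0.409 − 0.36 = 0.05.

0.05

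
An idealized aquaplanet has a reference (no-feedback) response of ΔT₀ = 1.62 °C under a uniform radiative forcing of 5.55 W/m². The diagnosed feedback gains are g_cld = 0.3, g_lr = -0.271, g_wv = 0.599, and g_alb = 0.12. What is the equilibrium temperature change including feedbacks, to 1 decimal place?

6.4 °C

Total gain g = 0.3 − 0.271 + 0.599 + 0.12 = 0.748.
Amplification A = 1/(1 − 0.748) = 3.968.
ΔT = 1.62 × 3.968 = 6.4 °C.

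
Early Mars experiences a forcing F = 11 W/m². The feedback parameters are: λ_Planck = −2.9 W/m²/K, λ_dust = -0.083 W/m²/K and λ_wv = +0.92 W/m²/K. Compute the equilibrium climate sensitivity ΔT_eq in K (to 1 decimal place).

Net feedback parameter λ = (−2.9) + (-0.083) + (+0.92) = -2.063 W/m²/K.
ΔT = −F/λ = −11/(-2.063) = 5.3 K.

5.3 K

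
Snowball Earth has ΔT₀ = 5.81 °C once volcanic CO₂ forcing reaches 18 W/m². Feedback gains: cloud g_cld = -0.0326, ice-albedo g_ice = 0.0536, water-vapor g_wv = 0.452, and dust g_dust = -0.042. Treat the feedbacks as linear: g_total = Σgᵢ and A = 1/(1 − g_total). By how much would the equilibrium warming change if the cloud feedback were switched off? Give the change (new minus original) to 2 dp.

0.62 °C

Original: g = 0.431, ΔT = 5.81/(1−0.431) = 10.2109 °C.
Without cloud: g' = 0.4636, ΔT' = 5.81/(1−0.4636) = 10.8315 °C.
Change = 10.8315 − 10.2109 = 0.62 °C.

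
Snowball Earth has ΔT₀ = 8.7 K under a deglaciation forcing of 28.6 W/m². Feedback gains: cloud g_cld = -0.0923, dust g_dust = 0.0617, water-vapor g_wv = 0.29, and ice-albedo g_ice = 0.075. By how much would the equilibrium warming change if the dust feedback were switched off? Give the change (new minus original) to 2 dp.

Original: g = 0.3344, ΔT = 8.7/(1−0.3344) = 13.0709 K.
Without dust: g' = 0.2727, ΔT' = 8.7/(1−0.2727) = 11.9621 K.
Change = 11.9621 − 13.0709 = -1.11 K.

-1.11 K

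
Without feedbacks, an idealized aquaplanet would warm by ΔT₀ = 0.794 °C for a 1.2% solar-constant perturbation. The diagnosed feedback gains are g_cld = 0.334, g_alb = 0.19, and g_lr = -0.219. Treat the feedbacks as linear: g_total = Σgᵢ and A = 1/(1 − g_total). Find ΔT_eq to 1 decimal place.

Total gain g = 0.334 + 0.19 − 0.219 = 0.305.
Amplification A = 1/(1 − 0.305) = 1.439.
ΔT = 0.794 × 1.439 = 1.1 °C.

1.1 °C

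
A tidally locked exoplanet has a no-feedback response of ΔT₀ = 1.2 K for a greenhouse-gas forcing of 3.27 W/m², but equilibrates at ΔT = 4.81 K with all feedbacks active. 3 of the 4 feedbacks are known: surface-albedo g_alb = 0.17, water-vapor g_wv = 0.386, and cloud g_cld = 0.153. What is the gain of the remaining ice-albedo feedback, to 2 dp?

0.04

Amplification A = ΔT/ΔT₀ = 4.81/1.2 = 4.008.
Total gain g = 1 − 1/A = 1 − 1/4.008 = 0.7505.
Known gains sum to 0.17 + 0.386 + 0.153 = 0.709.
g_ice = 0.7505 − 0.709 = 0.04.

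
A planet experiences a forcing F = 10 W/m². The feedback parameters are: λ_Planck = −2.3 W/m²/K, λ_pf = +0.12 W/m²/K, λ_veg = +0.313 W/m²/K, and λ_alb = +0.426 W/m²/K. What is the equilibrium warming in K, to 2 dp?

Net feedback parameter λ = (−2.3) + (+0.12) + (+0.313) + (+0.426) = -1.441 W/m²/K.
ΔT = −F/λ = −10/(-1.441) = 6.94 K.

6.94 K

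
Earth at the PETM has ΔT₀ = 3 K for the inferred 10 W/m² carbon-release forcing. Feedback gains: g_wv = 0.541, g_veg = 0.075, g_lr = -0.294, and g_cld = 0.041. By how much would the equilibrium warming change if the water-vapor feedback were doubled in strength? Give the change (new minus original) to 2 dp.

26.54 K

Original: g = 0.363, ΔT = 3/(1−0.363) = 4.7096 K.
With doubled water-vapor: g' = 0.904, ΔT' = 3/(1−0.904) = 31.2500 K.
Change = 31.2500 − 4.7096 = 26.54 K.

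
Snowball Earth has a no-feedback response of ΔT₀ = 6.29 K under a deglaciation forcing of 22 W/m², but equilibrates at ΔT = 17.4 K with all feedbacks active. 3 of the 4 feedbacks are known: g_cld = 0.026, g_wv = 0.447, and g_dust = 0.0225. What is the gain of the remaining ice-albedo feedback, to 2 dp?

Amplification A = ΔT/ΔT₀ = 17.4/6.29 = 2.766.
Total gain g = 1 − 1/A = 1 − 1/2.766 = 0.6385.
Known gains sum to 0.026 + 0.447 + 0.0225 = 0.4955.
g_ice = 0.6385 − 0.4955 = 0.14.

0.14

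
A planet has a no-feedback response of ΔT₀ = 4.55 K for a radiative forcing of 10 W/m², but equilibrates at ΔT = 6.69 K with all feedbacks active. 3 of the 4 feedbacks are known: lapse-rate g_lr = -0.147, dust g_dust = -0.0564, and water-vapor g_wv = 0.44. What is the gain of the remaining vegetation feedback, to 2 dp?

0.08

Amplification A = ΔT/ΔT₀ = 6.69/4.55 = 1.47.
Total gain g = 1 − 1/A = 1 − 1/1.47 = 0.3197.
Known gains sum to -0.147 − 0.0564 + 0.44 = 0.2366.
g_veg = 0.3197 − 0.2366 = 0.08.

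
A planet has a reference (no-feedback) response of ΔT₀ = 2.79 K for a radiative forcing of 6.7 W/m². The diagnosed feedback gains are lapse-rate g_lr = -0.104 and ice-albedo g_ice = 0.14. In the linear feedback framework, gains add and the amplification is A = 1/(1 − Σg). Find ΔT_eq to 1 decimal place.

Total gain g = -0.104 + 0.14 = 0.036.
Amplification A = 1/(1 − 0.036) = 1.037.
ΔT = 2.79 × 1.037 = 2.9 K.

2.9 K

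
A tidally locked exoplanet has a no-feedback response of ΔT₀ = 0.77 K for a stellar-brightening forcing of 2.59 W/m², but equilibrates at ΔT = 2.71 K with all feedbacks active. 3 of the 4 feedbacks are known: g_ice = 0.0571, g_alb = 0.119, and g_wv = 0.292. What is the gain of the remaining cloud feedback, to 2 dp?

Amplification A = ΔT/ΔT₀ = 2.71/0.77 = 3.519.
Total gain g = 1 − 1/A = 1 − 1/3.519 = 0.7158.
Known gains sum to 0.0571 + 0.119 + 0.292 = 0.4681.
g_cld = 0.7158 − 0.4681 = 0.25.

0.25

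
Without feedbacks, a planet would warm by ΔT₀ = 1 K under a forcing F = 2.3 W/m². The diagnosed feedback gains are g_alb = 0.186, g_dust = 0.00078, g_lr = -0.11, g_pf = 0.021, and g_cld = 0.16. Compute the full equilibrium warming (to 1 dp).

Total gain g = 0.186 + 0.00078 − 0.11 + 0.021 + 0.16 = 0.25778.
Amplification A = 1/(1 − 0.25778) = 1.347.
ΔT = 1 × 1.347 = 1.3 K.

1.3 K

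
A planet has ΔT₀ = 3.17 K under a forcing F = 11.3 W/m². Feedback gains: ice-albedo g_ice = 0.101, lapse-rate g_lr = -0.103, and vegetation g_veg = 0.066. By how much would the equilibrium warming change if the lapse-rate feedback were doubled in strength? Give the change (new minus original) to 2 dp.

Original: g = 0.064, ΔT = 3.17/(1−0.064) = 3.3868 K.
With doubled lapse-rate: g' = -0.039, ΔT' = 3.17/(1+0.039) = 3.0510 K.
Change = 3.0510 − 3.3868 = -0.34 K.

-0.34 K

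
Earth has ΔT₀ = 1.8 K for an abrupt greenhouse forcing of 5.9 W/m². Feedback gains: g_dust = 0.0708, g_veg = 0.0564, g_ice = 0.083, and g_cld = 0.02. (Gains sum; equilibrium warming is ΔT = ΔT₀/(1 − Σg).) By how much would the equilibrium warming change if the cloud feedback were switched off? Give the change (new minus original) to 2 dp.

Original: g = 0.2302, ΔT = 1.8/(1−0.2302) = 2.3383 K.
Without cloud: g' = 0.2102, ΔT' = 1.8/(1−0.2102) = 2.2791 K.
Change = 2.2791 − 2.3383 = -0.06 K.

-0.06 K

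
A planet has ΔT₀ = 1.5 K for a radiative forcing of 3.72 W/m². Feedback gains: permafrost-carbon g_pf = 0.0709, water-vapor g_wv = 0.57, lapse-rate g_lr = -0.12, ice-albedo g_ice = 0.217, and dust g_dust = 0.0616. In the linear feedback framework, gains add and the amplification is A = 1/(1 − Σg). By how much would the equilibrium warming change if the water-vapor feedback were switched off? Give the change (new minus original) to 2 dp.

Original: g = 0.7995, ΔT = 1.5/(1−0.7995) = 7.4813 K.
Without water-vapor: g' = 0.2295, ΔT' = 1.5/(1−0.2295) = 1.9468 K.
Change = 1.9468 − 7.4813 = -5.53 K.

-5.53 K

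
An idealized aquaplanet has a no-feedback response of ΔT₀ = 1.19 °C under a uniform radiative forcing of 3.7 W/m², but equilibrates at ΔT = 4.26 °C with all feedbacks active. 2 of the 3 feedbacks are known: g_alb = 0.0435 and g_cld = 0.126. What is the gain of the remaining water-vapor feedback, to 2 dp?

Amplification A = ΔT/ΔT₀ = 4.26/1.19 = 3.58.
Total gain g = 1 − 1/A = 1 − 1/3.58 = 0.7207.
Known gains sum to 0.0435 + 0.126 = 0.1695.
g_wv = 0.7207 − 0.1695 = 0.55.

0.55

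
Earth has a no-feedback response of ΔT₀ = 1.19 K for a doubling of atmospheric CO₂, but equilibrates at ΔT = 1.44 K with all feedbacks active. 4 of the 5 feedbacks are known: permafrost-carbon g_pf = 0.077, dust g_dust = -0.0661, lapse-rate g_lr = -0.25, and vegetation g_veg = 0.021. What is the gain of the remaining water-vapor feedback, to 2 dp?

Amplification A = ΔT/ΔT₀ = 1.44/1.19 = 1.21.
Total gain g = 1 − 1/A = 1 − 1/1.21 = 0.1736.
Known gains sum to 0.077 − 0.0661 − 0.25 + 0.021 = -0.2181.
g_wv = 0.1736 + 0.2181 = 0.39.

0.39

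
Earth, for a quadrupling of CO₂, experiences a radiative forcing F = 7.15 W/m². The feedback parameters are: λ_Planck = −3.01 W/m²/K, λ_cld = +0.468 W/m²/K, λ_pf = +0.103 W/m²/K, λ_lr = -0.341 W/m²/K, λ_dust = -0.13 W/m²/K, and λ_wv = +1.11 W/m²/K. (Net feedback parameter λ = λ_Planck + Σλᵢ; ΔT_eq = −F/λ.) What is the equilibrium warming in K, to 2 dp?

Net feedback parameter λ = (−3.01) + (+0.468) + (+0.103) + (-0.341) + (-0.13) + (+1.11) = -1.8 W/m²/K.
ΔT = −F/λ = −7.15/(-1.8) = 3.97 K.

3.97 K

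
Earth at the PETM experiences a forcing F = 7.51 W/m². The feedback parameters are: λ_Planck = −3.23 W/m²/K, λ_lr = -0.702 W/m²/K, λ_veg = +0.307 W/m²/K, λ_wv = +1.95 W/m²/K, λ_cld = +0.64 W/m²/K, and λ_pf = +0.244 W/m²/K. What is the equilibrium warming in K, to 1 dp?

Net feedback parameter λ = (−3.23) + (-0.702) + (+0.307) + (+1.95) + (+0.64) + (+0.244) = -0.791 W/m²/K.
ΔT = −F/λ = −7.51/(-0.791) = 9.5 K.

9.5 K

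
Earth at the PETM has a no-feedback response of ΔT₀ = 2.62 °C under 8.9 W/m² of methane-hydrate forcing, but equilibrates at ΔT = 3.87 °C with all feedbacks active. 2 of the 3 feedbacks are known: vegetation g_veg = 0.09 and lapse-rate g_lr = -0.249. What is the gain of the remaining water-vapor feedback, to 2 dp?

Amplification A = ΔT/ΔT₀ = 3.87/2.62 = 1.477.
Total gain g = 1 − 1/A = 1 − 1/1.477 = 0.323.
Known gains sum to 0.09 − 0.249 = -0.159.
g_wv = 0.323 + 0.159 = 0.48.

0.48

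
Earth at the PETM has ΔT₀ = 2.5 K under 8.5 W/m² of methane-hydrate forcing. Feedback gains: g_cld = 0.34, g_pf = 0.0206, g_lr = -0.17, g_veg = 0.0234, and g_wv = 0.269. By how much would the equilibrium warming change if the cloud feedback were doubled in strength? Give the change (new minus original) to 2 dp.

9.29 K

Original: g = 0.483, ΔT = 2.5/(1−0.483) = 4.8356 K.
With doubled cloud: g' = 0.823, ΔT' = 2.5/(1−0.823) = 14.1243 K.
Change = 14.1243 − 4.8356 = 9.29 K.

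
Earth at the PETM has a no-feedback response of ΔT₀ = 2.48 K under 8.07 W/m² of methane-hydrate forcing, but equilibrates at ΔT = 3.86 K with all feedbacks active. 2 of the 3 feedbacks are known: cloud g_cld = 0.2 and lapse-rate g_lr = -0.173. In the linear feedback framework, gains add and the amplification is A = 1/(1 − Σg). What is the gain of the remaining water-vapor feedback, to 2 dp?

Amplification A = ΔT/ΔT₀ = 3.86/2.48 = 1.556.
Total gain g = 1 − 1/A = 1 − 1/1.556 = 0.3573.
Known gains sum to 0.2 − 0.173 = 0.027.
g_wv = 0.3573 − 0.027 = 0.33.

0.33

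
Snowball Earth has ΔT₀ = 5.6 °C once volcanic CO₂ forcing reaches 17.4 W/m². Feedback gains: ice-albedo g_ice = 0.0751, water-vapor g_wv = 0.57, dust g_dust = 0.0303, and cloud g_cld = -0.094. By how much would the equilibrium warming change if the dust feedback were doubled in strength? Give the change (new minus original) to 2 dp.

1.04 °C

Original: g = 0.5814, ΔT = 5.6/(1−0.5814) = 13.3779 °C.
With doubled dust: g' = 0.6117, ΔT' = 5.6/(1−0.6117) = 14.4218 °C.
Change = 14.4218 − 13.3779 = 1.04 °C.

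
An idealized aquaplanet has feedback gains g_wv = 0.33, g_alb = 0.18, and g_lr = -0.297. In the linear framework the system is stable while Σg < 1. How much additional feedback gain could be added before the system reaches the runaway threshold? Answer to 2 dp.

Current total gain = 0.33 + 0.18 − 0.297 = 0.213.
Margin to runaway = 1 − 0.213 = 0.79.

0.79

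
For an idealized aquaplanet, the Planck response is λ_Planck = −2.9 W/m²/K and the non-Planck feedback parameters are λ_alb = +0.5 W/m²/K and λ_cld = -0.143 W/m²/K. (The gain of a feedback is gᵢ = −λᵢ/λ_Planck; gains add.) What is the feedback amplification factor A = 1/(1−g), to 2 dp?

1.14

Convert to gains: g_alb = 0.5/2.9 = 0.1724; g_cld = -0.143/2.9 = -0.04931.
Total gain g = 0.12309.
A = 1/(1 − 0.12309) = 1.14.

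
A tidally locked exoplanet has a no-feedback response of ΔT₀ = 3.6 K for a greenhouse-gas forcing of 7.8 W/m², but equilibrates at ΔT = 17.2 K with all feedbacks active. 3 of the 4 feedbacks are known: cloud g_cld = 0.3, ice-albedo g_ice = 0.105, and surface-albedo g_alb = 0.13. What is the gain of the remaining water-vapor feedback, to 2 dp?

Amplification A = ΔT/ΔT₀ = 17.2/3.6 = 4.778.
Total gain g = 1 − 1/A = 1 − 1/4.778 = 0.7907.
Known gains sum to 0.3 + 0.105 + 0.13 = 0.535.
g_wv = 0.7907 − 0.535 = 0.26.

0.26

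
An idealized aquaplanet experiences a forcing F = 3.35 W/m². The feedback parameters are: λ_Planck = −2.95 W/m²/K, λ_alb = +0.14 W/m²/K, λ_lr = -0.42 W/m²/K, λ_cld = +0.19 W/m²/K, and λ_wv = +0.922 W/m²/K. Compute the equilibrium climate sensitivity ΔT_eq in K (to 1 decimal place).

1.6 K

Net feedback parameter λ = (−2.95) + (+0.14) + (-0.42) + (+0.19) + (+0.922) = -2.118 W/m²/K.
ΔT = −F/λ = −3.35/(-2.118) = 1.6 K.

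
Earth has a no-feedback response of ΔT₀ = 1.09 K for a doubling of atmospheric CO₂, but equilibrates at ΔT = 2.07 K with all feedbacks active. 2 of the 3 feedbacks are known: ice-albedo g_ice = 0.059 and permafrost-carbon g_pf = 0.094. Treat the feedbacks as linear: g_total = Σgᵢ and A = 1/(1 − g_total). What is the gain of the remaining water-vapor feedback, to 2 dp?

Amplification A = ΔT/ΔT₀ = 2.07/1.09 = 1.899.
Total gain g = 1 − 1/A = 1 − 1/1.899 = 0.4734.
Known gains sum to 0.059 + 0.094 = 0.153.
g_wv = 0.4734 − 0.153 = 0.32.

0.32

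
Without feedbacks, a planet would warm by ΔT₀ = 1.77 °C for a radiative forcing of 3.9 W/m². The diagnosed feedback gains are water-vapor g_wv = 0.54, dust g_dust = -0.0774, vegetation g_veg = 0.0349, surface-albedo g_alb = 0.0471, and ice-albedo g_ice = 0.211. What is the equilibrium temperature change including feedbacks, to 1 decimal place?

Total gain g = 0.54 − 0.0774 + 0.0349 + 0.0471 + 0.211 = 0.7556.
Amplification A = 1/(1 − 0.7556) = 4.092.
ΔT = 1.77 × 4.092 = 7.2 °C.

7.2 °C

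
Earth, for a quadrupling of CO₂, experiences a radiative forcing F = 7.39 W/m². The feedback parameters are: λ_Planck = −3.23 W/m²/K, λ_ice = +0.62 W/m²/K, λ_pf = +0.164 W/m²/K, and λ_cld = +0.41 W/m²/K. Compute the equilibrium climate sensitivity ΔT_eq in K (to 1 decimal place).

Net feedback parameter λ = (−3.23) + (+0.62) + (+0.164) + (+0.41) = -2.036 W/m²/K.
ΔT = −F/λ = −7.39/(-2.036) = 3.6 K.

3.6 K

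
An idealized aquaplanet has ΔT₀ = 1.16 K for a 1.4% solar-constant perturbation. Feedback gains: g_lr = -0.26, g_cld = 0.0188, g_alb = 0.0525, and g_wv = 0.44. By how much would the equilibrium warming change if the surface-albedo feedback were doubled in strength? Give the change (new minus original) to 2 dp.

Original: g = 0.2513, ΔT = 1.16/(1−0.2513) = 1.5494 K.
With doubled surface-albedo: g' = 0.3038, ΔT' = 1.16/(1−0.3038) = 1.6662 K.
Change = 1.6662 − 1.5494 = 0.12 K.

0.12 K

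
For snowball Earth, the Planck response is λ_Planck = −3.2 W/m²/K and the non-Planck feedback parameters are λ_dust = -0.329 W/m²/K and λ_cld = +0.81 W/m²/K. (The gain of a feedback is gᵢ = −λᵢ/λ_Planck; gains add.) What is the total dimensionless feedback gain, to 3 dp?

Convert to gains: g_dust = -0.329/3.2 = -0.1028; g_cld = 0.81/3.2 = 0.2531.
Total gain g = 0.1503.

0.150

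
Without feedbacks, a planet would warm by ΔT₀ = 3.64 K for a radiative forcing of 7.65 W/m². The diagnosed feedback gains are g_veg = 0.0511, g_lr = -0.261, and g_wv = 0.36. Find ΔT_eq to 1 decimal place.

4.3 K

Total gain g = 0.0511 − 0.261 + 0.36 = 0.1501.
Amplification A = 1/(1 − 0.1501) = 1.177.
ΔT = 3.64 × 1.177 = 4.3 K.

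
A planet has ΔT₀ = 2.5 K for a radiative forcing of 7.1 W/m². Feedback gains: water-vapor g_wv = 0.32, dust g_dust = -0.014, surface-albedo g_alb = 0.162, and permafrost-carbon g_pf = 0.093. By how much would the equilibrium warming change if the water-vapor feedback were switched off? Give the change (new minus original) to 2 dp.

-2.40 K

Original: g = 0.561, ΔT = 2.5/(1−0.561) = 5.6948 K.
Without water-vapor: g' = 0.241, ΔT' = 2.5/(1−0.241) = 3.2938 K.
Change = 3.2938 − 5.6948 = -2.40 K.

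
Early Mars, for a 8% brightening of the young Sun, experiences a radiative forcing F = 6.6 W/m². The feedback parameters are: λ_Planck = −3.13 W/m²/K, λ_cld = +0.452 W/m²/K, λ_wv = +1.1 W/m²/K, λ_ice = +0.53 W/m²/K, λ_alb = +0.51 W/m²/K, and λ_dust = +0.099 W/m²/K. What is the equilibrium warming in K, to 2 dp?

15.03 K

Net feedback parameter λ = (−3.13) + (+0.452) + (+1.1) + (+0.53) + (+0.51) + (+0.099) = -0.439 W/m²/K.
ΔT = −F/λ = −6.6/(-0.439) = 15.03 K.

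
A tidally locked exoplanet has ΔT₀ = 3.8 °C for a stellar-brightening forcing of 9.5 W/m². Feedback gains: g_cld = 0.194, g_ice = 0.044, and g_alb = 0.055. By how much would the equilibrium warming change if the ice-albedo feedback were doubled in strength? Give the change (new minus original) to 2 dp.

0.36 °C

Original: g = 0.293, ΔT = 3.8/(1−0.293) = 5.3748 °C.
With doubled ice-albedo: g' = 0.337, ΔT' = 3.8/(1−0.337) = 5.7315 °C.
Change = 5.7315 − 5.3748 = 0.36 °C.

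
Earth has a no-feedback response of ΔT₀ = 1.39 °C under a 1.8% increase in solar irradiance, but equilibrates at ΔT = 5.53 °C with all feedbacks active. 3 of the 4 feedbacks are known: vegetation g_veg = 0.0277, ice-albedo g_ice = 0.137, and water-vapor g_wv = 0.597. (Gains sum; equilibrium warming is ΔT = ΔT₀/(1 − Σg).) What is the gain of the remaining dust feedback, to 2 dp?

-0.01

Amplification A = ΔT/ΔT₀ = 5.53/1.39 = 3.978.
Total gain g = 1 − 1/A = 1 − 1/3.978 = 0.7486.
Known gains sum to 0.0277 + 0.137 + 0.597 = 0.7617.
g_dust = 0.7486 − 0.7617 = -0.01.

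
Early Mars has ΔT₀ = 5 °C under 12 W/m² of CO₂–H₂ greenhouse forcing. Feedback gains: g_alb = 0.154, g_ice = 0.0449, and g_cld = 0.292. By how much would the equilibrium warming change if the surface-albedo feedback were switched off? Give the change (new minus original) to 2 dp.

Original: g = 0.4909, ΔT = 5/(1−0.4909) = 9.8213 °C.
Without surface-albedo: g' = 0.3369, ΔT' = 5/(1−0.3369) = 7.5403 °C.
Change = 7.5403 − 9.8213 = -2.28 °C.

-2.28 °C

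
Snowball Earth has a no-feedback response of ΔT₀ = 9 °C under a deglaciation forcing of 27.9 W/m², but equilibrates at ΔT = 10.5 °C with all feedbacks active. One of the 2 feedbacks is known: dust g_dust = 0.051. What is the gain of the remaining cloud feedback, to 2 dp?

Amplification A = ΔT/ΔT₀ = 10.5/9 = 1.167.
Total gain g = 1 − 1/A = 1 − 1/1.167 = 0.1431.
The known gain is 0.051.
g_cld = 0.1431 − 0.051 = 0.09.

0.09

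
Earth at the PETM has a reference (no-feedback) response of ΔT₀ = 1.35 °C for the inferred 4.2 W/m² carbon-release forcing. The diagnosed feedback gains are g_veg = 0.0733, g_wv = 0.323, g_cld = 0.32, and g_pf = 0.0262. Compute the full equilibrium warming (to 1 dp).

Total gain g = 0.0733 + 0.323 + 0.32 + 0.0262 = 0.7425.
Amplification A = 1/(1 − 0.7425) = 3.883.
ΔT = 1.35 × 3.883 = 5.2 °C.

5.2 °C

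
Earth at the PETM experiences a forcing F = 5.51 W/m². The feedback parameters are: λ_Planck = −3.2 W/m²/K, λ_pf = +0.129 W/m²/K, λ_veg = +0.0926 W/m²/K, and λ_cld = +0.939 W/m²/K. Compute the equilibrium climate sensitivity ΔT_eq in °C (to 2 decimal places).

2.70 °C

Net feedback parameter λ = (−3.2) + (+0.129) + (+0.0926) + (+0.939) = -2.0394 W/m²/K.
ΔT = −F/λ = −5.51/(-2.0394) = 2.70 °C.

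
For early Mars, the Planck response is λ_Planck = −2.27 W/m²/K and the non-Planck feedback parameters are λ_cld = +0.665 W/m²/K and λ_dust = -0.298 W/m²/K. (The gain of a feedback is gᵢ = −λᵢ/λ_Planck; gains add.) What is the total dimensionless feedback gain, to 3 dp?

Convert to gains: g_cld = 0.665/2.27 = 0.293; g_dust = -0.298/2.27 = -0.1313.
Total gain g = 0.1617.

0.162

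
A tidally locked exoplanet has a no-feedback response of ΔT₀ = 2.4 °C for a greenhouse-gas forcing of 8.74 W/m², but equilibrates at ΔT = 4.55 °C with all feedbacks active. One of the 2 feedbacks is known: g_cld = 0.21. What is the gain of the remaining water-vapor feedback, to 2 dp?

Amplification A = ΔT/ΔT₀ = 4.55/2.4 = 1.896.
Total gain g = 1 − 1/A = 1 − 1/1.896 = 0.4726.
The known gain is 0.21.
g_wv = 0.4726 − 0.21 = 0.26.

0.26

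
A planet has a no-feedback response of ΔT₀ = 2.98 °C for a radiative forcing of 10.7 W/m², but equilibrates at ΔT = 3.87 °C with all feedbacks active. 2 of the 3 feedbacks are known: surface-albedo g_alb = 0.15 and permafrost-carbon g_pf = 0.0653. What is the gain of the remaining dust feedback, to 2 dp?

Amplification A = ΔT/ΔT₀ = 3.87/2.98 = 1.299.
Total gain g = 1 − 1/A = 1 − 1/1.299 = 0.2302.
Known gains sum to 0.15 + 0.0653 = 0.2153.
g_dust = 0.2302 − 0.2153 = 0.01.

0.01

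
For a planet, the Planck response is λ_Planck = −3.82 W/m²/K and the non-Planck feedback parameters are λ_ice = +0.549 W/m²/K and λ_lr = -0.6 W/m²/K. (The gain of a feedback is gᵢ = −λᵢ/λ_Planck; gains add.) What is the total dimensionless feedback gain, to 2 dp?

Convert to gains: g_ice = 0.549/3.82 = 0.1437; g_lr = -0.6/3.82 = -0.1571.
Total gain g = -0.0134.

-0.01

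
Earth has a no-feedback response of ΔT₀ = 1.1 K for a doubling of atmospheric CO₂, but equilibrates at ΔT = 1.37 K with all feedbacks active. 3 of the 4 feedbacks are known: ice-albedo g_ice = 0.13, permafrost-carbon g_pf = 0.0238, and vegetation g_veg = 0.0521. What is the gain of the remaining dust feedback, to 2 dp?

-0.01

Amplification A = ΔT/ΔT₀ = 1.37/1.1 = 1.245.
Total gain g = 1 − 1/A = 1 − 1/1.245 = 0.1968.
Known gains sum to 0.13 + 0.0238 + 0.0521 = 0.2059.
g_dust = 0.1968 − 0.2059 = -0.01.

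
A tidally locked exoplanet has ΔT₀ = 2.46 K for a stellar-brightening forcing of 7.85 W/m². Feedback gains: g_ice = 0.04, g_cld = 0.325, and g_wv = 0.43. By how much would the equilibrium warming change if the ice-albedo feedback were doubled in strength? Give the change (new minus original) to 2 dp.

Original: g = 0.795, ΔT = 2.46/(1−0.795) = 12.0000 K.
With doubled ice-albedo: g' = 0.835, ΔT' = 2.46/(1−0.835) = 14.9091 K.
Change = 14.9091 − 12.0000 = 2.91 K.

2.91 K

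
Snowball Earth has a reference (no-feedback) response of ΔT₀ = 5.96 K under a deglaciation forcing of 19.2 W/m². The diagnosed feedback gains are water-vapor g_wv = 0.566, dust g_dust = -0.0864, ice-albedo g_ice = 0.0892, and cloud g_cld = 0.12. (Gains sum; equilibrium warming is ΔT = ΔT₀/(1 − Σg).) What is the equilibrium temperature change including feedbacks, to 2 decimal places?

19.15 K

Total gain g = 0.566 − 0.0864 + 0.0892 + 0.12 = 0.6888.
Amplification A = 1/(1 − 0.6888) = 3.213.
ΔT = 5.96 × 3.213 = 19.15 K.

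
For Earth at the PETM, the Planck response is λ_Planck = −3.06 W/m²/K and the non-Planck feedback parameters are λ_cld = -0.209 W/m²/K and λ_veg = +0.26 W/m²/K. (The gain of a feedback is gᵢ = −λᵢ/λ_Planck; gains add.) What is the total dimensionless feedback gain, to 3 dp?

Convert to gains: g_cld = -0.209/3.06 = -0.0683; g_veg = 0.26/3.06 = 0.08497.
Total gain g = 0.01667.

0.017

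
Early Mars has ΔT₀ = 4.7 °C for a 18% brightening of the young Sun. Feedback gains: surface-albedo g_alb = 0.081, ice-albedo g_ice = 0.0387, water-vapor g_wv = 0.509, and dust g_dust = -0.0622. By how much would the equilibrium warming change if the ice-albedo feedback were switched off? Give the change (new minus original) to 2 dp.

-0.89 °C

Original: g = 0.5665, ΔT = 4.7/(1−0.5665) = 10.8420 °C.
Without ice-albedo: g' = 0.5278, ΔT' = 4.7/(1−0.5278) = 9.9534 °C.
Change = 9.9534 − 10.8420 = -0.89 °C.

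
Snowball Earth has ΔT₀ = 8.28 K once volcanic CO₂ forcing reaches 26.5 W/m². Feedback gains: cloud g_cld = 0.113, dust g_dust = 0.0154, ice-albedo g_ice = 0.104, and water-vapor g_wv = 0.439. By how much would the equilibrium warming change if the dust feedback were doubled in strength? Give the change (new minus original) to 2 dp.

1.24 K

Original: g = 0.6714, ΔT = 8.28/(1−0.6714) = 25.1978 K.
With doubled dust: g' = 0.6868, ΔT' = 8.28/(1−0.6868) = 26.4368 K.
Change = 26.4368 − 25.1978 = 1.24 K.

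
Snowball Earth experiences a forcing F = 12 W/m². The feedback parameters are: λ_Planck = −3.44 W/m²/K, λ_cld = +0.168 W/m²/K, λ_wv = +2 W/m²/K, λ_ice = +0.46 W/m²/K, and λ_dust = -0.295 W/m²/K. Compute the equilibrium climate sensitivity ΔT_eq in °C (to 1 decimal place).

10.8 °C

Net feedback parameter λ = (−3.44) + (+0.168) + (+2) + (+0.46) + (-0.295) = -1.107 W/m²/K.
ΔT = −F/λ = −12/(-1.107) = 10.8 °C.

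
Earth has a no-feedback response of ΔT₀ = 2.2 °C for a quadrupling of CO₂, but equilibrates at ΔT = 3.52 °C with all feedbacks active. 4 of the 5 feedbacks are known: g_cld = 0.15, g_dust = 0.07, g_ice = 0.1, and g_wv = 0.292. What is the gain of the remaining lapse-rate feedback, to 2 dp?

-0.24

Amplification A = ΔT/ΔT₀ = 3.52/2.2 = 1.6.
Total gain g = 1 − 1/A = 1 − 1/1.6 = 0.375.
Known gains sum to 0.15 + 0.07 + 0.1 + 0.292 = 0.612.
g_lr = 0.375 − 0.612 = -0.24.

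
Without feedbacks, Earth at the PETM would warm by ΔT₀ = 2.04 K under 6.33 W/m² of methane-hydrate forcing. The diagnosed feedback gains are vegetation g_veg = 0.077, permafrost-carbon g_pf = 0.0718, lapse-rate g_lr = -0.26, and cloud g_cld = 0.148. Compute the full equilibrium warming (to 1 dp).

2.1 K

Total gain g = 0.077 + 0.0718 − 0.26 + 0.148 = 0.0368.
Amplification A = 1/(1 − 0.0368) = 1.038.
ΔT = 2.04 × 1.038 = 2.1 K.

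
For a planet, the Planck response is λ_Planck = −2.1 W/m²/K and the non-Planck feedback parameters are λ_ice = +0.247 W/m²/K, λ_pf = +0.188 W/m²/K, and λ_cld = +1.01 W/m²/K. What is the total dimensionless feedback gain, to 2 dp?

Convert to gains: g_ice = 0.247/2.1 = 0.1176; g_pf = 0.188/2.1 = 0.08952; g_cld = 1.01/2.1 = 0.481.
Total gain g = 0.68812.

0.69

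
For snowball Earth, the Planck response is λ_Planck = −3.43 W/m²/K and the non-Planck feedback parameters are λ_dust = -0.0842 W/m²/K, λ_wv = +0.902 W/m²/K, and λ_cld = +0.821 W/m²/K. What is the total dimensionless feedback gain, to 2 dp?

0.48

Convert to gains: g_dust = -0.0842/3.43 = -0.02455; g_wv = 0.902/3.43 = 0.263; g_cld = 0.821/3.43 = 0.2394.
Total gain g = 0.47785.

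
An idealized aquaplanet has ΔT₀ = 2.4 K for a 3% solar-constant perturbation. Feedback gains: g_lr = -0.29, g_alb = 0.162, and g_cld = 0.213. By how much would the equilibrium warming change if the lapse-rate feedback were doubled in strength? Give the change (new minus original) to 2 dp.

Original: g = 0.085, ΔT = 2.4/(1−0.085) = 2.6230 K.
With doubled lapse-rate: g' = -0.205, ΔT' = 2.4/(1+0.205) = 1.9917 K.
Change = 1.9917 − 2.6230 = -0.63 K.

-0.63 K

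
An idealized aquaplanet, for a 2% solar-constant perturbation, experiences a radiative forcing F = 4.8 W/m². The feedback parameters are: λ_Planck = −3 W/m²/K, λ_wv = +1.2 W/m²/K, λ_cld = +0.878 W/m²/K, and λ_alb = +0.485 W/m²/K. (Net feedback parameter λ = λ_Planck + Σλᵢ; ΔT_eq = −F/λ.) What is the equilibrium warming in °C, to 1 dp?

Net feedback parameter λ = (−3) + (+1.2) + (+0.878) + (+0.485) = -0.437 W/m²/K.
ΔT = −F/λ = −4.8/(-0.437) = 11.0 °C.

11.0 °C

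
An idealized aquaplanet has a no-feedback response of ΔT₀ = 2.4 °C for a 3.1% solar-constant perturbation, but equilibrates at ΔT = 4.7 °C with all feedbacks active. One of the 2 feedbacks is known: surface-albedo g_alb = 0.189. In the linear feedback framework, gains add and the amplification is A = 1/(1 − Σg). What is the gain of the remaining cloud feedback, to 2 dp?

Amplification A = ΔT/ΔT₀ = 4.7/2.4 = 1.958.
Total gain g = 1 − 1/A = 1 − 1/1.958 = 0.4893.
The known gain is 0.189.
g_cld = 0.4893 − 0.189 = 0.30.

0.30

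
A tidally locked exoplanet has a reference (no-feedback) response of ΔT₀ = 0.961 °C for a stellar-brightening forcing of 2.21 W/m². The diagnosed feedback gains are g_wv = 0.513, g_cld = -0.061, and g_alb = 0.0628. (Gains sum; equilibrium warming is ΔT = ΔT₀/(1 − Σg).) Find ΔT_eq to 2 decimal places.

Total gain g = 0.513 − 0.061 + 0.0628 = 0.5148.
Amplification A = 1/(1 − 0.5148) = 2.061.
ΔT = 0.961 × 2.061 = 1.98 °C.

1.98 °C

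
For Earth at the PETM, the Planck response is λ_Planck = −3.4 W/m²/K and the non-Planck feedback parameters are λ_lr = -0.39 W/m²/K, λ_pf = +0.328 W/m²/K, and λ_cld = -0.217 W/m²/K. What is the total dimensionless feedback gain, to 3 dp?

-0.082

Convert to gains: g_lr = -0.39/3.4 = -0.1147; g_pf = 0.328/3.4 = 0.09647; g_cld = -0.217/3.4 = -0.06382.
Total gain g = -0.08205.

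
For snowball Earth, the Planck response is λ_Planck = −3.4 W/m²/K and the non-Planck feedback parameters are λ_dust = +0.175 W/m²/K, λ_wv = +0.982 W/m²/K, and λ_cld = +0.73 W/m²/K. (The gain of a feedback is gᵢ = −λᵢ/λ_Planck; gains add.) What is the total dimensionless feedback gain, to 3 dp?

Convert to gains: g_dust = 0.175/3.4 = 0.05147; g_wv = 0.982/3.4 = 0.2888; g_cld = 0.73/3.4 = 0.2147.
Total gain g = 0.55497.

0.555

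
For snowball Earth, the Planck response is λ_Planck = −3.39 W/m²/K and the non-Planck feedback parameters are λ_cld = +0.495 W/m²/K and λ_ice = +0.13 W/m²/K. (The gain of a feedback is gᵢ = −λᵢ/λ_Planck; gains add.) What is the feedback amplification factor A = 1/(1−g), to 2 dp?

Convert to gains: g_cld = 0.495/3.39 = 0.146; g_ice = 0.13/3.39 = 0.03835.
Total gain g = 0.18435.
A = 1/(1 − 0.18435) = 1.23.

1.23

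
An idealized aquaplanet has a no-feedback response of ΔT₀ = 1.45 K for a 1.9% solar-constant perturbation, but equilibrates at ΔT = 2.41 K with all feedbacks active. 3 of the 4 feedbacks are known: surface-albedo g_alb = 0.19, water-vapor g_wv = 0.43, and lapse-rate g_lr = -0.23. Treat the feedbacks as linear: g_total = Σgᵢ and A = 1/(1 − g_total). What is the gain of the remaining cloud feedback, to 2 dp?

Amplification A = ΔT/ΔT₀ = 2.41/1.45 = 1.662.
Total gain g = 1 − 1/A = 1 − 1/1.662 = 0.3983.
Known gains sum to 0.19 + 0.43 − 0.23 = 0.39.
g_cld = 0.3983 − 0.39 = 0.01.

0.01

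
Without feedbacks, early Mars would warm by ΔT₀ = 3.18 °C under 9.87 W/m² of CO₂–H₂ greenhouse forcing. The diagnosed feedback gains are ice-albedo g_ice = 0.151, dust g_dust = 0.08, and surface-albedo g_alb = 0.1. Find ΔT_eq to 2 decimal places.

4.75 °C

Total gain g = 0.151 + 0.08 + 0.1 = 0.331.
Amplification A = 1/(1 − 0.331) = 1.495.
ΔT = 3.18 × 1.495 = 4.75 °C.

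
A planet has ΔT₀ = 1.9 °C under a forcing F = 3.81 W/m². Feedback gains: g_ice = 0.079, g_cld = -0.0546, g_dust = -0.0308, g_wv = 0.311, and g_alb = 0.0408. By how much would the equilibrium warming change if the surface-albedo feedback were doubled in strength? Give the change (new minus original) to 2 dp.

Original: g = 0.3454, ΔT = 1.9/(1−0.3454) = 2.9025 °C.
With doubled surface-albedo: g' = 0.3862, ΔT' = 1.9/(1−0.3862) = 3.0955 °C.
Change = 3.0955 − 2.9025 = 0.19 °C.

0.19 °C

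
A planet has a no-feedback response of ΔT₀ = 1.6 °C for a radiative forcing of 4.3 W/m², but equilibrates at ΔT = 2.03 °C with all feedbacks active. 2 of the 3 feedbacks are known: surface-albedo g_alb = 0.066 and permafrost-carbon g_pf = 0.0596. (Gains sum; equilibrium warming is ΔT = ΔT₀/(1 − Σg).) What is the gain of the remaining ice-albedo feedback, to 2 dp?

Amplification A = ΔT/ΔT₀ = 2.03/1.6 = 1.269.
Total gain g = 1 − 1/A = 1 − 1/1.269 = 0.212.
Known gains sum to 0.066 + 0.0596 = 0.1256.
g_ice = 0.212 − 0.1256 = 0.09.

0.09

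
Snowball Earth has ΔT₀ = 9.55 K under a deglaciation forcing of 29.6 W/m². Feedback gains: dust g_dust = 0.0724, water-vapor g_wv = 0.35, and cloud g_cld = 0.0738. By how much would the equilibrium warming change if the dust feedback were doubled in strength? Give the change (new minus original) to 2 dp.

3.18 K

Original: g = 0.4962, ΔT = 9.55/(1−0.4962) = 18.9559 K.
With doubled dust: g' = 0.5686, ΔT' = 9.55/(1−0.5686) = 22.1372 K.
Change = 22.1372 − 18.9559 = 3.18 K.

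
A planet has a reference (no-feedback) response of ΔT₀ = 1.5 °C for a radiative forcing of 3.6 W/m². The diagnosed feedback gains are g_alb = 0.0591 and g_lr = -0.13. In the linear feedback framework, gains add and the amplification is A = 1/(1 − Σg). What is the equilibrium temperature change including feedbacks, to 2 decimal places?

Total gain g = 0.0591 − 0.13 = -0.0709.
Amplification A = 1/(1 + 0.0709) = 0.9338.
ΔT = 1.5 × 0.9338 = 1.40 °C.

1.40 °C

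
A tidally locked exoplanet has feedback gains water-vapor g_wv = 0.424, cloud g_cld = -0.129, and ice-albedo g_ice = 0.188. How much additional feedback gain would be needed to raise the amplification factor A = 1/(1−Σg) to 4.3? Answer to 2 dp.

Current total gain = 0.483.
Target gain for A = 4.3: g* = 1 − 1/4.3 = 0.7674.
Additional gain needed = 0.7674 − 0.483 = 0.28.

0.28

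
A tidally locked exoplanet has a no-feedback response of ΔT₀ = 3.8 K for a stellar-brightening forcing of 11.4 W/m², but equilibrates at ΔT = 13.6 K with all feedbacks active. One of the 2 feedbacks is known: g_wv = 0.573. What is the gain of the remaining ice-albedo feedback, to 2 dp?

0.15

Amplification A = ΔT/ΔT₀ = 13.6/3.8 = 3.579.
Total gain g = 1 − 1/A = 1 − 1/3.579 = 0.7206.
The known gain is 0.573.
g_ice = 0.7206 − 0.573 = 0.15.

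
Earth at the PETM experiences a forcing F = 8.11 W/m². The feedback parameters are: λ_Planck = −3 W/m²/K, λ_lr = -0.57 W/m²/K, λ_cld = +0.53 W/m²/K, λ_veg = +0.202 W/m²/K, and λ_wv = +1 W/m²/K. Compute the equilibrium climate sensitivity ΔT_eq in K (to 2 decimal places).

4.41 K

Net feedback parameter λ = (−3) + (-0.57) + (+0.53) + (+0.202) + (+1) = -1.838 W/m²/K.
ΔT = −F/λ = −8.11/(-1.838) = 4.41 K.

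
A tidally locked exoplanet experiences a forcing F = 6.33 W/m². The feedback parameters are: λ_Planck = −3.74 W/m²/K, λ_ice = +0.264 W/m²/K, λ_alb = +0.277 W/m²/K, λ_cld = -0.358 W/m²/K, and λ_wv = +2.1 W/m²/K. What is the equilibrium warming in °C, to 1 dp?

4.3 °C

Net feedback parameter λ = (−3.74) + (+0.264) + (+0.277) + (-0.358) + (+2.1) = -1.457 W/m²/K.
ΔT = −F/λ = −6.33/(-1.457) = 4.3 °C.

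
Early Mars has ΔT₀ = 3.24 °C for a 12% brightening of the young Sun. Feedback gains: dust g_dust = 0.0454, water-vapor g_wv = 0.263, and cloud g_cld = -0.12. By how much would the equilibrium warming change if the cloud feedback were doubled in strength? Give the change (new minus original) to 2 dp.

-0.51 °C

Original: g = 0.1884, ΔT = 3.24/(1−0.1884) = 3.9921 °C.
With doubled cloud: g' = 0.0684, ΔT' = 3.24/(1−0.0684) = 3.4779 °C.
Change = 3.4779 − 3.9921 = -0.51 °C.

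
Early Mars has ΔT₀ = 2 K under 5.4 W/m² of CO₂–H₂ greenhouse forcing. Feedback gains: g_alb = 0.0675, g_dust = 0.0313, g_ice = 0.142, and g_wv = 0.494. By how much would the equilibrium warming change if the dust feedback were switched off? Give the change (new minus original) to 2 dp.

-0.80 K

Original: g = 0.7348, ΔT = 2/(1−0.7348) = 7.5415 K.
Without dust: g' = 0.7035, ΔT' = 2/(1−0.7035) = 6.7454 K.
Change = 6.7454 − 7.5415 = -0.80 K.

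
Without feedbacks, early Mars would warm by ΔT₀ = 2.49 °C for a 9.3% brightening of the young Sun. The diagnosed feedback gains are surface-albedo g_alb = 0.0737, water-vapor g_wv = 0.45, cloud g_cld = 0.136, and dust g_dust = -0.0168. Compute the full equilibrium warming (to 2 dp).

6.97 °C

Total gain g = 0.0737 + 0.45 + 0.136 − 0.0168 = 0.6429.
Amplification A = 1/(1 − 0.6429) = 2.8.
ΔT = 2.49 × 2.8 = 6.97 °C.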